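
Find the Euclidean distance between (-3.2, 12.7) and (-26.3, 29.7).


dx=-23.1, dy=17
d^2 = (-23.1)^2 + 17^2 = 822.61
d = sqrt(822.61) = 28.6812

28.6812


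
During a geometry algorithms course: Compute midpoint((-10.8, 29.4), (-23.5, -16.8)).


M = (((-10.8)+(-23.5))/2, (29.4+(-16.8))/2)
= (-17.15, 6.3)

(-17.15, 6.3)


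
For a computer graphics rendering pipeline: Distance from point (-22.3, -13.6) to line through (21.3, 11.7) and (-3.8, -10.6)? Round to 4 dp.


|cross product| = 337.25
|line direction| = sqrt(1127.3) = 33.5753
Distance = 337.25/sqrt(1127.3) = 10.0446

10.0446


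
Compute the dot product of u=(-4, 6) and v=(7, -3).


u . v = u_x*v_x + u_y*v_y = (-4)*7 + 6*(-3)
= (-28) + (-18) = -46

-46


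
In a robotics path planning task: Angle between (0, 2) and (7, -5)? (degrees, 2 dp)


u.v = -10, |u| = sqrt(4) = 2, |v| = sqrt(74) = 8.6023
cos(theta) = u.v/(|u||v|) = -10/sqrt(296) = -0.581238
theta = acos(-0.581238) = 125.54 degrees

125.54 degrees


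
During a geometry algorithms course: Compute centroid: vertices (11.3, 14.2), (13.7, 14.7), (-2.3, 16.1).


Centroid = ((x_A+x_B+x_C)/3, (y_A+y_B+y_C)/3)
= ((11.3+13.7+(-2.3))/3, (14.2+14.7+16.1)/3)
= (7.5667, 15)

(7.5667, 15)


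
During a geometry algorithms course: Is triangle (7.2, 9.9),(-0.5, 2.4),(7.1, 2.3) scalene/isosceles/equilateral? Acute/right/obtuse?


Side lengths squared: AB^2=115.54, BC^2=57.77, CA^2=57.77
Sorted: [57.77, 57.77, 115.54]
By sides: Isosceles, By angles: Right

Isosceles, Right


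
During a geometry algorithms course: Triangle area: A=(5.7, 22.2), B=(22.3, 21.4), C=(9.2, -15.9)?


Area = |x_A(y_B-y_C) + x_B(y_C-y_A) + x_C(y_A-y_B)|/2
= |212.61 + (-849.63) + 7.36|/2
= 629.66/2 = 314.83

314.83


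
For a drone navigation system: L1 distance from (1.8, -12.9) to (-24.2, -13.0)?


|1.8-(-24.2)| + |(-12.9)-(-13)| = 26 + 0.1 = 26.1

26.1


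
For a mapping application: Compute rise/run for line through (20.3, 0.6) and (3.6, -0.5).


slope = (y2-y1)/(x2-x1) = ((-0.5)-0.6)/(3.6-20.3) = (-1.1)/(-16.7) = 0.0659

0.0659


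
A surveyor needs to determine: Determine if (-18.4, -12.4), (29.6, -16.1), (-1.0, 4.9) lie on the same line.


Cross product: (29.6-(-18.4))*(4.9-(-12.4)) - ((-16.1)-(-12.4))*((-1)-(-18.4))
= 894.78

No, not collinear


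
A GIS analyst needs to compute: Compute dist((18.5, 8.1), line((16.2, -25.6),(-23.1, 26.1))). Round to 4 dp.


|cross product| = 1443.32
|line direction| = sqrt(4217.38) = 64.9414
Distance = 1443.32/sqrt(4217.38) = 22.225

22.225


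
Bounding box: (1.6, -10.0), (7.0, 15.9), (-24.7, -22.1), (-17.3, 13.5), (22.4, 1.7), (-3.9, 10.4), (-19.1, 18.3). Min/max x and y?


x range: [-24.7, 22.4]
y range: [-22.1, 18.3]
Bounding box: (-24.7,-22.1) to (22.4,18.3)

(-24.7,-22.1) to (22.4,18.3)


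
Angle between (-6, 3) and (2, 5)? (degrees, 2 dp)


u.v = 3, |u| = sqrt(45) = 6.7082, |v| = sqrt(29) = 5.3852
cos(theta) = u.v/(|u||v|) = 3/sqrt(1305) = 0.083045
theta = acos(0.083045) = 85.24 degrees

85.24 degrees


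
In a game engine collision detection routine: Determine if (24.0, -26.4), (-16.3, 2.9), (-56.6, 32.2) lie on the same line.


Cross product: ((-16.3)-24)*(32.2-(-26.4)) - (2.9-(-26.4))*((-56.6)-24)
= 0

Yes, collinear


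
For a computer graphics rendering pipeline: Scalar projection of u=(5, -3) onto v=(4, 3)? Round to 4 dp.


u.v = 11, |v| = sqrt(25) = 5
Scalar projection = u.v / |v| = 11 / sqrt(25) = 2.2

2.2


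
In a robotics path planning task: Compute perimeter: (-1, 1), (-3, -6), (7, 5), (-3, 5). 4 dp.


Sides: (-1, 1)->(-3, -6): sqrt(53) = 7.28011, (-3, -6)->(7, 5): sqrt(221) = 14.866069, (7, 5)->(-3, 5): sqrt(100) = 10, (-3, 5)->(-1, 1): sqrt(20) = 4.472136
Sum = 36.618315
Perimeter = 36.6183

36.6183


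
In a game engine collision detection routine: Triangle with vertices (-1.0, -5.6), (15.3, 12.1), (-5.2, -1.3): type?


Side lengths squared: AB^2=578.98, BC^2=599.81, CA^2=36.13
Sorted: [36.13, 578.98, 599.81]
By sides: Scalene, By angles: Acute

Scalene, Acute


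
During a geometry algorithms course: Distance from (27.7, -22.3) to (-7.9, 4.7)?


dx=-35.6, dy=27
d^2 = (-35.6)^2 + 27^2 = 1996.36
d = sqrt(1996.36) = 44.6806

44.6806


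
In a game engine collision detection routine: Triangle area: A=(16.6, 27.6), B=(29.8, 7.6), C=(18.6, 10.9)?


Area = |x_A(y_B-y_C) + x_B(y_C-y_A) + x_C(y_A-y_B)|/2
= |(-54.78) + (-497.66) + 372|/2
= 180.44/2 = 90.22

90.22


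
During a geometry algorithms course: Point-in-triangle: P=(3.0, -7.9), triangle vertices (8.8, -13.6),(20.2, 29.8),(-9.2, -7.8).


Cross products: AB x AP = 316.7, BC x BP = 461.66, CA x CP = 68.96
All same sign? yes

Yes, inside


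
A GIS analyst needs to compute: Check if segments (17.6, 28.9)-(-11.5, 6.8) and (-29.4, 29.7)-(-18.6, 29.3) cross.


Cross products: d1=10.16, d2=-240.16, d3=-1061.98, d4=-811.66
d1*d2 < 0 and d3*d4 < 0? no

No, they don't intersect


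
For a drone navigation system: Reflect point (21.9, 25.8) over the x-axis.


Reflection over x-axis: (x,y) -> (x,-y)
(21.9, 25.8) -> (21.9, -25.8)

(21.9, -25.8)


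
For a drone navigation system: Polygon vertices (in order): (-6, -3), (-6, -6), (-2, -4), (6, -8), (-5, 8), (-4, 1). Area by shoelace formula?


Shoelace sum: ((-6)*(-6) - (-6)*(-3)) + ((-6)*(-4) - (-2)*(-6)) + ((-2)*(-8) - 6*(-4)) + (6*8 - (-5)*(-8)) + ((-5)*1 - (-4)*8) + ((-4)*(-3) - (-6)*1)
= 123
Area = |123|/2 = 61.5

61.5


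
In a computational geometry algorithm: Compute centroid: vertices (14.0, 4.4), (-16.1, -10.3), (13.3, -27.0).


Centroid = ((x_A+x_B+x_C)/3, (y_A+y_B+y_C)/3)
= ((14+(-16.1)+13.3)/3, (4.4+(-10.3)+(-27))/3)
= (3.7333, -10.9667)

(3.7333, -10.9667)


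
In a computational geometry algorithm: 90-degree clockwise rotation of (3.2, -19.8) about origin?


90° CW: (x,y) -> (y, -x)
(3.2,-19.8) -> (-19.8, -3.2)

(-19.8, -3.2)


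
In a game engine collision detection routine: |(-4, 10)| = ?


|u| = sqrt((-4)^2 + 10^2) = sqrt(116) = 10.7703

10.7703


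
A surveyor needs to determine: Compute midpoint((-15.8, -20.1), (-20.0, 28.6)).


M = (((-15.8)+(-20))/2, ((-20.1)+28.6)/2)
= (-17.9, 4.25)

(-17.9, 4.25)


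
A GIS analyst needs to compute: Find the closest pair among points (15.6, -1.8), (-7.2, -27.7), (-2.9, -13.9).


d(P0,P1) = 34.5058, d(P0,P2) = 22.1057, d(P1,P2) = 14.4544
Closest: P1 and P2

Closest pair: (-7.2, -27.7) and (-2.9, -13.9), distance = 14.4544


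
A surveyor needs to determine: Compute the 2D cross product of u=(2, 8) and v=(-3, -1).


u x v = u_x*v_y - u_y*v_x = 2*(-1) - 8*(-3)
= (-2) - (-24) = 22

22


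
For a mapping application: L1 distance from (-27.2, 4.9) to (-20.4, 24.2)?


|(-27.2)-(-20.4)| + |4.9-24.2| = 6.8 + 19.3 = 26.1

26.1


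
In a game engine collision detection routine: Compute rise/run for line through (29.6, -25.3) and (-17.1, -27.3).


slope = (y2-y1)/(x2-x1) = ((-27.3)-(-25.3))/((-17.1)-29.6) = (-2)/(-46.7) = 0.0428

0.0428


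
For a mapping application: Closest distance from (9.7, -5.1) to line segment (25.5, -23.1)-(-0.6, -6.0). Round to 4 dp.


Project P onto AB: t = 0.7397 (clamped to [0,1])
Closest point on segment: (6.194, -10.4512)
Distance: 6.3975

6.3975


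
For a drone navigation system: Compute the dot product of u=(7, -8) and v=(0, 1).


u . v = u_x*v_x + u_y*v_y = 7*0 + (-8)*1
= 0 + (-8) = -8

-8


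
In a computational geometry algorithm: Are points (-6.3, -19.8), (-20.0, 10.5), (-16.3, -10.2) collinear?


Cross product: ((-20)-(-6.3))*((-10.2)-(-19.8)) - (10.5-(-19.8))*((-16.3)-(-6.3))
= 171.48

No, not collinear


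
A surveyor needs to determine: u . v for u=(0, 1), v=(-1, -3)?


u . v = u_x*v_x + u_y*v_y = 0*(-1) + 1*(-3)
= 0 + (-3) = -3

-3


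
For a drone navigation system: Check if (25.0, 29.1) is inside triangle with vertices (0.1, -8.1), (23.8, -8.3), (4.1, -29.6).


Cross products: AB x AP = 886.62, BC x BP = -711.22, CA x CP = -684.15
All same sign? no

No, outside


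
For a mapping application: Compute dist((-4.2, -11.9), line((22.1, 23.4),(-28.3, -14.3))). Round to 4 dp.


|cross product| = 787.61
|line direction| = sqrt(3961.45) = 62.9401
Distance = 787.61/sqrt(3961.45) = 12.5137

12.5137


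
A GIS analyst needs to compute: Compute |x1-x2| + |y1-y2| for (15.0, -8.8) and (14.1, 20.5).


|15-14.1| + |(-8.8)-20.5| = 0.9 + 29.3 = 30.2

30.2


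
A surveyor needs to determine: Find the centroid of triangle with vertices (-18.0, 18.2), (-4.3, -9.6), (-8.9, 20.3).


Centroid = ((x_A+x_B+x_C)/3, (y_A+y_B+y_C)/3)
= (((-18)+(-4.3)+(-8.9))/3, (18.2+(-9.6)+20.3)/3)
= (-10.4, 9.6333)

(-10.4, 9.6333)


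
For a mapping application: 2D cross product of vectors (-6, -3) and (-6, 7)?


u x v = u_x*v_y - u_y*v_x = (-6)*7 - (-3)*(-6)
= (-42) - 18 = -60

-60


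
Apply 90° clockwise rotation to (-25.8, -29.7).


90° CW: (x,y) -> (y, -x)
(-25.8,-29.7) -> (-29.7, 25.8)

(-29.7, 25.8)


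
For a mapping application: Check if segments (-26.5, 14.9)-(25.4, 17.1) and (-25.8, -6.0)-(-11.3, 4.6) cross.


Cross products: d1=310.47, d2=-207.77, d3=-1086.25, d4=-568.01
d1*d2 < 0 and d3*d4 < 0? no

No, they don't intersect


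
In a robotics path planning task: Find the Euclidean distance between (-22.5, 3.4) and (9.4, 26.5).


dx=31.9, dy=23.1
d^2 = 31.9^2 + 23.1^2 = 1551.22
d = sqrt(1551.22) = 39.3855

39.3855


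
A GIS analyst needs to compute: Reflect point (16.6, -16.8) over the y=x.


Reflection over y=x: (x,y) -> (y,x)
(16.6, -16.8) -> (-16.8, 16.6)

(-16.8, 16.6)


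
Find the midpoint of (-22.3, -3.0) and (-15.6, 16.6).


M = (((-22.3)+(-15.6))/2, ((-3)+16.6)/2)
= (-18.95, 6.8)

(-18.95, 6.8)


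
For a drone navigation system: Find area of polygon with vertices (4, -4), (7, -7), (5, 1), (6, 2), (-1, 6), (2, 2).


Shoelace sum: (4*(-7) - 7*(-4)) + (7*1 - 5*(-7)) + (5*2 - 6*1) + (6*6 - (-1)*2) + ((-1)*2 - 2*6) + (2*(-4) - 4*2)
= 54
Area = |54|/2 = 27

27


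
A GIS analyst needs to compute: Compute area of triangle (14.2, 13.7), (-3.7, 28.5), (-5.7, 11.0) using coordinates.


Area = |x_A(y_B-y_C) + x_B(y_C-y_A) + x_C(y_A-y_B)|/2
= |248.5 + 9.99 + 84.36|/2
= 342.85/2 = 171.425

171.425


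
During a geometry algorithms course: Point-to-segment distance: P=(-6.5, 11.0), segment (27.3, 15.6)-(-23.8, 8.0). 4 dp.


Project P onto AB: t = 0.6602 (clamped to [0,1])
Closest point on segment: (-6.4379, 10.5822)
Distance: 0.4224

0.4224


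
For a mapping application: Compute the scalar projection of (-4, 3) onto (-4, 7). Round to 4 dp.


u.v = 37, |v| = sqrt(65) = 8.0623
Scalar projection = u.v / |v| = 37 / sqrt(65) = 4.5893

4.5893


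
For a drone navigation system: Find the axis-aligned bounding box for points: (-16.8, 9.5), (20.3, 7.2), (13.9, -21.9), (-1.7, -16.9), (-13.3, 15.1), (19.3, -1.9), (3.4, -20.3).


x range: [-16.8, 20.3]
y range: [-21.9, 15.1]
Bounding box: (-16.8,-21.9) to (20.3,15.1)

(-16.8,-21.9) to (20.3,15.1)


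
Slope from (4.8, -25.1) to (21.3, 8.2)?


slope = (y2-y1)/(x2-x1) = (8.2-(-25.1))/(21.3-4.8) = 33.3/16.5 = 2.0182

2.0182


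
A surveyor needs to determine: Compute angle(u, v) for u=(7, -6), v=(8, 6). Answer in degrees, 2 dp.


u.v = 20, |u| = sqrt(85) = 9.2195, |v| = sqrt(100) = 10
cos(theta) = u.v/(|u||v|) = 20/sqrt(8500) = 0.21693
theta = acos(0.21693) = 77.47 degrees

77.47 degrees


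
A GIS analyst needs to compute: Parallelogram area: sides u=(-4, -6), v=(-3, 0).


|u x v| = |(-4)*0 - (-6)*(-3)|
= |0 - 18| = 18

18


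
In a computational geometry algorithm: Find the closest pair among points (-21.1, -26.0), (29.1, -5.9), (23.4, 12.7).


d(P0,P1) = 54.0745, d(P0,P2) = 58.9741, d(P1,P2) = 19.4538
Closest: P1 and P2

Closest pair: (29.1, -5.9) and (23.4, 12.7), distance = 19.4538


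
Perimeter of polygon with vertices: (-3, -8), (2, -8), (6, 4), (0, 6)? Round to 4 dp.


Sides: (-3, -8)->(2, -8): sqrt(25) = 5, (2, -8)->(6, 4): sqrt(160) = 12.649111, (6, 4)->(0, 6): sqrt(40) = 6.324555, (0, 6)->(-3, -8): sqrt(205) = 14.317821
Sum = 38.291487
Perimeter = 38.2915

38.2915


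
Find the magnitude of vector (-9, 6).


|u| = sqrt((-9)^2 + 6^2) = sqrt(117) = 10.8167

10.8167


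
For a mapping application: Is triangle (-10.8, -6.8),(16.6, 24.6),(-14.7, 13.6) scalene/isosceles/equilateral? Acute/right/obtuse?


Side lengths squared: AB^2=1736.72, BC^2=1100.69, CA^2=431.37
Sorted: [431.37, 1100.69, 1736.72]
By sides: Scalene, By angles: Obtuse

Scalene, Obtuse


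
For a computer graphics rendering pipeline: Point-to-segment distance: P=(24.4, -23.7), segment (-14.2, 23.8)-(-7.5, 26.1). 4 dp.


Project P onto AB: t = 1 (clamped to [0,1])
Closest point on segment: (-7.5, 26.1)
Distance: 59.1409

59.1409


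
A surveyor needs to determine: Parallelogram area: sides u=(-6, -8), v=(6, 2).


|u x v| = |(-6)*2 - (-8)*6|
= |(-12) - (-48)| = 36

36


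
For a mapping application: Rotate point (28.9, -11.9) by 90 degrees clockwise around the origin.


90° CW: (x,y) -> (y, -x)
(28.9,-11.9) -> (-11.9, -28.9)

(-11.9, -28.9)


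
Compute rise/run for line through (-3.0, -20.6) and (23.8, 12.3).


slope = (y2-y1)/(x2-x1) = (12.3-(-20.6))/(23.8-(-3)) = 32.9/26.8 = 1.2276

1.2276


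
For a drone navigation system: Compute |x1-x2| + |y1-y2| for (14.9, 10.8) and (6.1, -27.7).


|14.9-6.1| + |10.8-(-27.7)| = 8.8 + 38.5 = 47.3

47.3


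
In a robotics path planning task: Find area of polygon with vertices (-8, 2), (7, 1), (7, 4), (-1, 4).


Shoelace sum: ((-8)*1 - 7*2) + (7*4 - 7*1) + (7*4 - (-1)*4) + ((-1)*2 - (-8)*4)
= 61
Area = |61|/2 = 30.5

30.5


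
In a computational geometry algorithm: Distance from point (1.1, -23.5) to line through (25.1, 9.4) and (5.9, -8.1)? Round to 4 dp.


|cross product| = 211.68
|line direction| = sqrt(674.89) = 25.9786
Distance = 211.68/sqrt(674.89) = 8.1482

8.1482


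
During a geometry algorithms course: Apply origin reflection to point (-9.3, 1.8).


Reflection over origin: (x,y) -> (-x,-y)
(-9.3, 1.8) -> (9.3, -1.8)

(9.3, -1.8)


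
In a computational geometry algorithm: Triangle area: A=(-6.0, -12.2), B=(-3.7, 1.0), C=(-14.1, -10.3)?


Area = |x_A(y_B-y_C) + x_B(y_C-y_A) + x_C(y_A-y_B)|/2
= |(-67.8) + (-7.03) + 186.12|/2
= 111.29/2 = 55.645

55.645


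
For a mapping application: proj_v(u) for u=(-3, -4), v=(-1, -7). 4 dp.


u.v = 31, |v| = sqrt(50) = 7.0711
Scalar projection = u.v / |v| = 31 / sqrt(50) = 4.3841

4.3841


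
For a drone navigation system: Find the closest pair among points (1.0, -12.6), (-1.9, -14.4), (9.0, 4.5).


d(P0,P1) = 3.4132, d(P0,P2) = 18.8788, d(P1,P2) = 21.8179
Closest: P0 and P1

Closest pair: (1.0, -12.6) and (-1.9, -14.4), distance = 3.4132


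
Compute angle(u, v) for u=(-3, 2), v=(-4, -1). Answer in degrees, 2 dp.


u.v = 10, |u| = sqrt(13) = 3.6056, |v| = sqrt(17) = 4.1231
cos(theta) = u.v/(|u||v|) = 10/sqrt(221) = 0.672673
theta = acos(0.672673) = 47.73 degrees

47.73 degrees


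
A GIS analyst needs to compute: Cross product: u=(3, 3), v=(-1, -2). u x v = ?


u x v = u_x*v_y - u_y*v_x = 3*(-2) - 3*(-1)
= (-6) - (-3) = -3

-3


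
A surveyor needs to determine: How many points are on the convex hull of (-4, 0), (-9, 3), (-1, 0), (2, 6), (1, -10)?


Convex hull vertices (CCW): (-9, 3), (1, -10), (2, 6)
Count = 3

3


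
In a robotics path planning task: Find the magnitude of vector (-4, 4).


|u| = sqrt((-4)^2 + 4^2) = sqrt(32) = 5.6569

5.6569


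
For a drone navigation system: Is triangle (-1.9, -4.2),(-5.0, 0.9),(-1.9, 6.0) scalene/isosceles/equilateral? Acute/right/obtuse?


Side lengths squared: AB^2=35.62, BC^2=35.62, CA^2=104.04
Sorted: [35.62, 35.62, 104.04]
By sides: Isosceles, By angles: Obtuse

Isosceles, Obtuse


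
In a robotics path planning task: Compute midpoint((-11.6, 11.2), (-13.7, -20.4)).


M = (((-11.6)+(-13.7))/2, (11.2+(-20.4))/2)
= (-12.65, -4.6)

(-12.65, -4.6)


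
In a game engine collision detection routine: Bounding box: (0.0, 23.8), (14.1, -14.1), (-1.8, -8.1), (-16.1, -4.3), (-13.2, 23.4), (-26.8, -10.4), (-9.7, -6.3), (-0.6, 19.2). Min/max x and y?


x range: [-26.8, 14.1]
y range: [-14.1, 23.8]
Bounding box: (-26.8,-14.1) to (14.1,23.8)

(-26.8,-14.1) to (14.1,23.8)


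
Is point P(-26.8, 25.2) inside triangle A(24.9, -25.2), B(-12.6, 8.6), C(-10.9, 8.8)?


Cross products: AB x AP = -142.54, BC x BP = 31.06, CA x CP = 46.52
All same sign? no

No, outside


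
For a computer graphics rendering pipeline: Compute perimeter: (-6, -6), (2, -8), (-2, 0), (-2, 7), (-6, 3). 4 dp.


Sides: (-6, -6)->(2, -8): sqrt(68) = 8.246211, (2, -8)->(-2, 0): sqrt(80) = 8.944272, (-2, 0)->(-2, 7): sqrt(49) = 7, (-2, 7)->(-6, 3): sqrt(32) = 5.656854, (-6, 3)->(-6, -6): sqrt(81) = 9
Sum = 38.847337
Perimeter = 38.8473

38.8473


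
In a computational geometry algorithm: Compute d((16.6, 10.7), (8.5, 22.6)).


dx=-8.1, dy=11.9
d^2 = (-8.1)^2 + 11.9^2 = 207.22
d = sqrt(207.22) = 14.3951

14.3951


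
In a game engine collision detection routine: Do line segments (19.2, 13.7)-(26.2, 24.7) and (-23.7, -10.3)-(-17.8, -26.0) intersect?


Cross products: d1=815.13, d2=989.93, d3=303.9, d4=129.1
d1*d2 < 0 and d3*d4 < 0? no

No, they don't intersect


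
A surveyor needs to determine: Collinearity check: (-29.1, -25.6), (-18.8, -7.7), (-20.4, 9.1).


Cross product: ((-18.8)-(-29.1))*(9.1-(-25.6)) - ((-7.7)-(-25.6))*((-20.4)-(-29.1))
= 201.68

No, not collinear


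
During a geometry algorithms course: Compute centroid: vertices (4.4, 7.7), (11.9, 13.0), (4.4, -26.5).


Centroid = ((x_A+x_B+x_C)/3, (y_A+y_B+y_C)/3)
= ((4.4+11.9+4.4)/3, (7.7+13+(-26.5))/3)
= (6.9, -1.9333)

(6.9, -1.9333)


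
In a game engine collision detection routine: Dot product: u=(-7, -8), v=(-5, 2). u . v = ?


u . v = u_x*v_x + u_y*v_y = (-7)*(-5) + (-8)*2
= 35 + (-16) = 19

19


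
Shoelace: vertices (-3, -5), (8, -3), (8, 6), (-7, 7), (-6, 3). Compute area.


Shoelace sum: ((-3)*(-3) - 8*(-5)) + (8*6 - 8*(-3)) + (8*7 - (-7)*6) + ((-7)*3 - (-6)*7) + ((-6)*(-5) - (-3)*3)
= 279
Area = |279|/2 = 139.5

139.5


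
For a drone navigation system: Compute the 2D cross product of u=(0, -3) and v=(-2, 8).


u x v = u_x*v_y - u_y*v_x = 0*8 - (-3)*(-2)
= 0 - 6 = -6

-6


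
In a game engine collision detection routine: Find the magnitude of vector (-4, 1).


|u| = sqrt((-4)^2 + 1^2) = sqrt(17) = 4.1231

4.1231


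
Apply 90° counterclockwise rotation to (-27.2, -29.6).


90° CCW: (x,y) -> (-y, x)
(-27.2,-29.6) -> (29.6, -27.2)

(29.6, -27.2)


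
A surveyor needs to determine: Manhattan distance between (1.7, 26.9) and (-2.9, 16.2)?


|1.7-(-2.9)| + |26.9-16.2| = 4.6 + 10.7 = 15.3

15.3


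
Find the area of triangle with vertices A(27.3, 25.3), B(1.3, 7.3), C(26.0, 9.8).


Area = |x_A(y_B-y_C) + x_B(y_C-y_A) + x_C(y_A-y_B)|/2
= |(-68.25) + (-20.15) + 468|/2
= 379.6/2 = 189.8

189.8


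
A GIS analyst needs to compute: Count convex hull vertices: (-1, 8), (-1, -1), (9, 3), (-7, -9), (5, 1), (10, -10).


Convex hull vertices (CCW): (-7, -9), (10, -10), (9, 3), (-1, 8)
Count = 4

4


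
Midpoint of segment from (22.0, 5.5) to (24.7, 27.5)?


M = ((22+24.7)/2, (5.5+27.5)/2)
= (23.35, 16.5)

(23.35, 16.5)


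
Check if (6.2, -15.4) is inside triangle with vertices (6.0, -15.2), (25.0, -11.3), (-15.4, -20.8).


Cross products: AB x AP = -4.58, BC x BP = -12.96, CA x CP = -5.4
All same sign? yes

Yes, inside


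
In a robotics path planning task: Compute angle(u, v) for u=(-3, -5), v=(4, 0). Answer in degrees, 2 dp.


u.v = -12, |u| = sqrt(34) = 5.831, |v| = sqrt(16) = 4
cos(theta) = u.v/(|u||v|) = -12/sqrt(544) = -0.514496
theta = acos(-0.514496) = 120.96 degrees

120.96 degrees


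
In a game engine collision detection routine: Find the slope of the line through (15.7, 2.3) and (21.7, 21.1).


slope = (y2-y1)/(x2-x1) = (21.1-2.3)/(21.7-15.7) = 18.8/6 = 3.1333

3.1333


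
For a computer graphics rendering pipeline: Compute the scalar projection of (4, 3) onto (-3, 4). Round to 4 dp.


u.v = 0, |v| = sqrt(25) = 5
Scalar projection = u.v / |v| = 0 / sqrt(25) = 0

0


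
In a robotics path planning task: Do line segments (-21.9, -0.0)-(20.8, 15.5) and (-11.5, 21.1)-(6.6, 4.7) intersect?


Cross products: d1=-552.47, d2=428.36, d3=739.77, d4=-241.06
d1*d2 < 0 and d3*d4 < 0? yes

Yes, they intersect


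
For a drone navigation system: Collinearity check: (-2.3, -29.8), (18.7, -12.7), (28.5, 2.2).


Cross product: (18.7-(-2.3))*(2.2-(-29.8)) - ((-12.7)-(-29.8))*(28.5-(-2.3))
= 145.32

No, not collinear


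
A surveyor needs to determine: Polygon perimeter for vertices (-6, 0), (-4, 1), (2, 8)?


Sides: (-6, 0)->(-4, 1): sqrt(5) = 2.236068, (-4, 1)->(2, 8): sqrt(85) = 9.219544, (2, 8)->(-6, 0): sqrt(128) = 11.313708
Sum = 22.76932
Perimeter = 22.7693

22.7693


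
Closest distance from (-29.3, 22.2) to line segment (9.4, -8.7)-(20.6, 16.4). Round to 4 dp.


Project P onto AB: t = 0.4529 (clamped to [0,1])
Closest point on segment: (14.4726, 2.668)
Distance: 47.9326

47.9326


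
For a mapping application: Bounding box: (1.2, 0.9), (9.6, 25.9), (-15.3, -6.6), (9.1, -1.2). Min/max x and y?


x range: [-15.3, 9.6]
y range: [-6.6, 25.9]
Bounding box: (-15.3,-6.6) to (9.6,25.9)

(-15.3,-6.6) to (9.6,25.9)


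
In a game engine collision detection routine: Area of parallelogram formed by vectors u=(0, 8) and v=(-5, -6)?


|u x v| = |0*(-6) - 8*(-5)|
= |0 - (-40)| = 40

40


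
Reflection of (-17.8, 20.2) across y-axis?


Reflection over y-axis: (x,y) -> (-x,y)
(-17.8, 20.2) -> (17.8, 20.2)

(17.8, 20.2)


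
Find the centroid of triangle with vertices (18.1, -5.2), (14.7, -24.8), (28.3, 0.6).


Centroid = ((x_A+x_B+x_C)/3, (y_A+y_B+y_C)/3)
= ((18.1+14.7+28.3)/3, ((-5.2)+(-24.8)+0.6)/3)
= (20.3667, -9.8)

(20.3667, -9.8)


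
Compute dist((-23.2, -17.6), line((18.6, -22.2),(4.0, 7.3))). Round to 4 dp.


|cross product| = 1165.94
|line direction| = sqrt(1083.41) = 32.9152
Distance = 1165.94/sqrt(1083.41) = 35.4225

35.4225


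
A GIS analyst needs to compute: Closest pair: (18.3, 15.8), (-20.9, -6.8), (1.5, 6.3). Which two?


d(P0,P1) = 45.2482, d(P0,P2) = 19.3, d(P1,P2) = 25.9494
Closest: P0 and P2

Closest pair: (18.3, 15.8) and (1.5, 6.3), distance = 19.3


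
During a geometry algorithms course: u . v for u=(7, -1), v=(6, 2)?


u . v = u_x*v_x + u_y*v_y = 7*6 + (-1)*2
= 42 + (-2) = 40

40


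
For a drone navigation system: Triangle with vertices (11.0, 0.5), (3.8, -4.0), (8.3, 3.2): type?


Side lengths squared: AB^2=72.09, BC^2=72.09, CA^2=14.58
Sorted: [14.58, 72.09, 72.09]
By sides: Isosceles, By angles: Acute

Isosceles, Acute


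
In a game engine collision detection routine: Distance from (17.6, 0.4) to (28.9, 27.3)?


dx=11.3, dy=26.9
d^2 = 11.3^2 + 26.9^2 = 851.3
d = sqrt(851.3) = 29.177

29.177


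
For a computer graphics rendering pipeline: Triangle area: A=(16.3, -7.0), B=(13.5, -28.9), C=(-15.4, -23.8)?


Area = |x_A(y_B-y_C) + x_B(y_C-y_A) + x_C(y_A-y_B)|/2
= |(-83.13) + (-226.8) + (-337.26)|/2
= 647.19/2 = 323.595

323.595


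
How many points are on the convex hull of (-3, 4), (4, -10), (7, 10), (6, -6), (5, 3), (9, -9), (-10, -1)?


Convex hull vertices (CCW): (-10, -1), (4, -10), (9, -9), (7, 10), (-3, 4)
Count = 5

5


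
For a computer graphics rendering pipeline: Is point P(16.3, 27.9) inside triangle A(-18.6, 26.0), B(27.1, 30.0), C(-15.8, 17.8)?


Cross products: AB x AP = -52.77, BC x BP = -41.67, CA x CP = -291.5
All same sign? yes

Yes, inside


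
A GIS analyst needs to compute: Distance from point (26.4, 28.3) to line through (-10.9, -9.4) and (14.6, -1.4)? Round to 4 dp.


|cross product| = 662.95
|line direction| = sqrt(714.25) = 26.7255
Distance = 662.95/sqrt(714.25) = 24.8059

24.8059


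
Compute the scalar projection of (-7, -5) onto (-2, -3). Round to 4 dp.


u.v = 29, |v| = sqrt(13) = 3.6056
Scalar projection = u.v / |v| = 29 / sqrt(13) = 8.0432

8.0432


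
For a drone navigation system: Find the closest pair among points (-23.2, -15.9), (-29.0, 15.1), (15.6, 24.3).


d(P0,P1) = 31.5379, d(P0,P2) = 55.8702, d(P1,P2) = 45.539
Closest: P0 and P1

Closest pair: (-23.2, -15.9) and (-29.0, 15.1), distance = 31.5379


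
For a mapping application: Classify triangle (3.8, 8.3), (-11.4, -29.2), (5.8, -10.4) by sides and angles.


Side lengths squared: AB^2=1637.29, BC^2=649.28, CA^2=353.69
Sorted: [353.69, 649.28, 1637.29]
By sides: Scalene, By angles: Obtuse

Scalene, Obtuse


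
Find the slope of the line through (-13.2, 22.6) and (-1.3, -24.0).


slope = (y2-y1)/(x2-x1) = ((-24)-22.6)/((-1.3)-(-13.2)) = (-46.6)/11.9 = -3.916

-3.916


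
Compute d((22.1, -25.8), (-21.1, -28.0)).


dx=-43.2, dy=-2.2
d^2 = (-43.2)^2 + (-2.2)^2 = 1871.08
d = sqrt(1871.08) = 43.256

43.256


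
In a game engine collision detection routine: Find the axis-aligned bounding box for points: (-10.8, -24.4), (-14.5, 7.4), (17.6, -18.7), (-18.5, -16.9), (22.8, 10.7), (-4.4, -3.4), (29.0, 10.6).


x range: [-18.5, 29]
y range: [-24.4, 10.7]
Bounding box: (-18.5,-24.4) to (29,10.7)

(-18.5,-24.4) to (29,10.7)


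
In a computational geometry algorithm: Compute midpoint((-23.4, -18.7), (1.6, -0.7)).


M = (((-23.4)+1.6)/2, ((-18.7)+(-0.7))/2)
= (-10.9, -9.7)

(-10.9, -9.7)


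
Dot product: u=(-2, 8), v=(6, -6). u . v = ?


u . v = u_x*v_x + u_y*v_y = (-2)*6 + 8*(-6)
= (-12) + (-48) = -60

-60


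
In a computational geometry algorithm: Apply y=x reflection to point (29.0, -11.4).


Reflection over y=x: (x,y) -> (y,x)
(29, -11.4) -> (-11.4, 29)

(-11.4, 29)


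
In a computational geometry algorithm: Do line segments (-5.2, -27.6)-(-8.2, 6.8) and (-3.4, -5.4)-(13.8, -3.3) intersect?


Cross products: d1=-378.06, d2=219.92, d3=-128.52, d4=-726.5
d1*d2 < 0 and d3*d4 < 0? no

No, they don't intersect


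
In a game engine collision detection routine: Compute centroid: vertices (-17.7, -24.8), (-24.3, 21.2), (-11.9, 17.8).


Centroid = ((x_A+x_B+x_C)/3, (y_A+y_B+y_C)/3)
= (((-17.7)+(-24.3)+(-11.9))/3, ((-24.8)+21.2+17.8)/3)
= (-17.9667, 4.7333)

(-17.9667, 4.7333)


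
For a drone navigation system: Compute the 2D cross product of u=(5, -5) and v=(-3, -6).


u x v = u_x*v_y - u_y*v_x = 5*(-6) - (-5)*(-3)
= (-30) - 15 = -45

-45


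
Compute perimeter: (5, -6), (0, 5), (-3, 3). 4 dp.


Sides: (5, -6)->(0, 5): sqrt(146) = 12.083046, (0, 5)->(-3, 3): sqrt(13) = 3.605551, (-3, 3)->(5, -6): sqrt(145) = 12.041595
Sum = 27.730192
Perimeter = 27.7302

27.7302


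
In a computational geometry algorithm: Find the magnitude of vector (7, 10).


|u| = sqrt(7^2 + 10^2) = sqrt(149) = 12.2066

12.2066


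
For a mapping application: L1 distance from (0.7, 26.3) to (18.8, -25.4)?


|0.7-18.8| + |26.3-(-25.4)| = 18.1 + 51.7 = 69.8

69.8


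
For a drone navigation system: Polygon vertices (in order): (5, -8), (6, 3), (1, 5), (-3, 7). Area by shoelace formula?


Shoelace sum: (5*3 - 6*(-8)) + (6*5 - 1*3) + (1*7 - (-3)*5) + ((-3)*(-8) - 5*7)
= 101
Area = |101|/2 = 50.5

50.5


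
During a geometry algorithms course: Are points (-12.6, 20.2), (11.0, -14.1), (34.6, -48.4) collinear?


Cross product: (11-(-12.6))*((-48.4)-20.2) - ((-14.1)-20.2)*(34.6-(-12.6))
= 0

Yes, collinear


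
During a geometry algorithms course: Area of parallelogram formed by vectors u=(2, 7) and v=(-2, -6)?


|u x v| = |2*(-6) - 7*(-2)|
= |(-12) - (-14)| = 2

2


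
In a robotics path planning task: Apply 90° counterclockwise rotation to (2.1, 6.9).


90° CCW: (x,y) -> (-y, x)
(2.1,6.9) -> (-6.9, 2.1)

(-6.9, 2.1)


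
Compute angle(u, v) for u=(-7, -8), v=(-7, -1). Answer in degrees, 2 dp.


u.v = 57, |u| = sqrt(113) = 10.6301, |v| = sqrt(50) = 7.0711
cos(theta) = u.v/(|u||v|) = 57/sqrt(5650) = 0.758317
theta = acos(0.758317) = 40.68 degrees

40.68 degrees


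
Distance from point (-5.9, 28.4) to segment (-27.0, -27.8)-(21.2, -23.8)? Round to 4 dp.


Project P onto AB: t = 0.5309 (clamped to [0,1])
Closest point on segment: (-1.4123, -25.6765)
Distance: 54.2624

54.2624


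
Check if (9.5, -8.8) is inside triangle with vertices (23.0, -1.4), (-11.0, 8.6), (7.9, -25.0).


Cross products: AB x AP = 386.6, BC x BP = 359.94, CA x CP = 206.86
All same sign? yes

Yes, inside


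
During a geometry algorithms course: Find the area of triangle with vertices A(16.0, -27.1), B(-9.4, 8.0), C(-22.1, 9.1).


Area = |x_A(y_B-y_C) + x_B(y_C-y_A) + x_C(y_A-y_B)|/2
= |(-17.6) + (-340.28) + 775.71|/2
= 417.83/2 = 208.915

208.915


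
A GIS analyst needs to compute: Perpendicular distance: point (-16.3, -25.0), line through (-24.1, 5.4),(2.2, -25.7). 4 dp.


|cross product| = 556.94
|line direction| = sqrt(1658.9) = 40.7296
Distance = 556.94/sqrt(1658.9) = 13.6741

13.6741


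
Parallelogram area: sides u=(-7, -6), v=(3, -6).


|u x v| = |(-7)*(-6) - (-6)*3|
= |42 - (-18)| = 60

60


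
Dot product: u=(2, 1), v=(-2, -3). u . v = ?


u . v = u_x*v_x + u_y*v_y = 2*(-2) + 1*(-3)
= (-4) + (-3) = -7

-7


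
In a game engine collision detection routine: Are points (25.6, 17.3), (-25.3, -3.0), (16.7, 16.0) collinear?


Cross product: ((-25.3)-25.6)*(16-17.3) - ((-3)-17.3)*(16.7-25.6)
= -114.5

No, not collinear


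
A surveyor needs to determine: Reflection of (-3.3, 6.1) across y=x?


Reflection over y=x: (x,y) -> (y,x)
(-3.3, 6.1) -> (6.1, -3.3)

(6.1, -3.3)


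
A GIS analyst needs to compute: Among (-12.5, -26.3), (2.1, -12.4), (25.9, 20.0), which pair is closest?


d(P0,P1) = 20.1586, d(P0,P2) = 60.1519, d(P1,P2) = 40.202
Closest: P0 and P1

Closest pair: (-12.5, -26.3) and (2.1, -12.4), distance = 20.1586


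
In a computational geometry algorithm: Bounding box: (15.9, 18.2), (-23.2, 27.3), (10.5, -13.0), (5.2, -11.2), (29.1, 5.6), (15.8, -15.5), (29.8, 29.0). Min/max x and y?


x range: [-23.2, 29.8]
y range: [-15.5, 29]
Bounding box: (-23.2,-15.5) to (29.8,29)

(-23.2,-15.5) to (29.8,29)


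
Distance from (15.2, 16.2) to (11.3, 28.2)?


dx=-3.9, dy=12
d^2 = (-3.9)^2 + 12^2 = 159.21
d = sqrt(159.21) = 12.6178

12.6178


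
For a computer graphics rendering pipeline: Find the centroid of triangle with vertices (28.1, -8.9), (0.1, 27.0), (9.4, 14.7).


Centroid = ((x_A+x_B+x_C)/3, (y_A+y_B+y_C)/3)
= ((28.1+0.1+9.4)/3, ((-8.9)+27+14.7)/3)
= (12.5333, 10.9333)

(12.5333, 10.9333)


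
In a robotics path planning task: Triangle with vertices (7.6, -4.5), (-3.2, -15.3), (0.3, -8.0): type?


Side lengths squared: AB^2=233.28, BC^2=65.54, CA^2=65.54
Sorted: [65.54, 65.54, 233.28]
By sides: Isosceles, By angles: Obtuse

Isosceles, Obtuse


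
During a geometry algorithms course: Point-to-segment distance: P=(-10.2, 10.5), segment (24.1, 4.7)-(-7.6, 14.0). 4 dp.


Project P onto AB: t = 1 (clamped to [0,1])
Closest point on segment: (-7.6, 14)
Distance: 4.36

4.36


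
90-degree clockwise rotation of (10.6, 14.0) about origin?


90° CW: (x,y) -> (y, -x)
(10.6,14) -> (14, -10.6)

(14, -10.6)


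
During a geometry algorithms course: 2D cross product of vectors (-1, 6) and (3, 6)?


u x v = u_x*v_y - u_y*v_x = (-1)*6 - 6*3
= (-6) - 18 = -24

-24


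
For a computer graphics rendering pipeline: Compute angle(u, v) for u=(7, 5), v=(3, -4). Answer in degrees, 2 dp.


u.v = 1, |u| = sqrt(74) = 8.6023, |v| = sqrt(25) = 5
cos(theta) = u.v/(|u||v|) = 1/sqrt(1850) = 0.02325
theta = acos(0.02325) = 88.67 degrees

88.67 degrees


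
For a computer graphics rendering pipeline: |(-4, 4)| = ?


|u| = sqrt((-4)^2 + 4^2) = sqrt(32) = 5.6569

5.6569


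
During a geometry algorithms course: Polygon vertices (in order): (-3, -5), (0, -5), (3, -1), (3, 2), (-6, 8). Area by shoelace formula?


Shoelace sum: ((-3)*(-5) - 0*(-5)) + (0*(-1) - 3*(-5)) + (3*2 - 3*(-1)) + (3*8 - (-6)*2) + ((-6)*(-5) - (-3)*8)
= 129
Area = |129|/2 = 64.5

64.5


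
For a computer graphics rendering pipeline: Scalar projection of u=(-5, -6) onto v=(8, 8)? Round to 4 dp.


u.v = -88, |v| = sqrt(128) = 11.3137
Scalar projection = u.v / |v| = -88 / sqrt(128) = -7.7782

-7.7782


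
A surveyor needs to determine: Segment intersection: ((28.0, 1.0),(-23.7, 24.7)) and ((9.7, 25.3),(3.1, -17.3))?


Cross products: d1=939.96, d2=-1418.88, d3=-822.6, d4=1536.24
d1*d2 < 0 and d3*d4 < 0? yes

Yes, they intersect


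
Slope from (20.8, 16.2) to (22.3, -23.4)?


slope = (y2-y1)/(x2-x1) = ((-23.4)-16.2)/(22.3-20.8) = (-39.6)/1.5 = -26.4

-26.4


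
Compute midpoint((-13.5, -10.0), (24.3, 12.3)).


M = (((-13.5)+24.3)/2, ((-10)+12.3)/2)
= (5.4, 1.15)

(5.4, 1.15)


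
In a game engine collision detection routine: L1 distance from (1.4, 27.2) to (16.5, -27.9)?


|1.4-16.5| + |27.2-(-27.9)| = 15.1 + 55.1 = 70.2

70.2


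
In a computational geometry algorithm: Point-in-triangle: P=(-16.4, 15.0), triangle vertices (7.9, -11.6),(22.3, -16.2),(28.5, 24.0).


Cross products: AB x AP = 271.26, BC x BP = 1749.18, CA x CP = -1413.04
All same sign? no

No, outside


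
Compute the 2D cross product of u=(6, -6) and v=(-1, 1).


u x v = u_x*v_y - u_y*v_x = 6*1 - (-6)*(-1)
= 6 - 6 = 0

0


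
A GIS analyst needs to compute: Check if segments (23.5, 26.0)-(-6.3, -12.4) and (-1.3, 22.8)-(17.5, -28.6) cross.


Cross products: d1=1334.88, d2=-918.76, d3=-856.96, d4=1396.68
d1*d2 < 0 and d3*d4 < 0? yes

Yes, they intersect


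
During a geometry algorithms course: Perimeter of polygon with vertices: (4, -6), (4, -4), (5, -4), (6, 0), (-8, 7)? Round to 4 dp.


Sides: (4, -6)->(4, -4): sqrt(4) = 2, (4, -4)->(5, -4): sqrt(1) = 1, (5, -4)->(6, 0): sqrt(17) = 4.123106, (6, 0)->(-8, 7): sqrt(245) = 15.652476, (-8, 7)->(4, -6): sqrt(313) = 17.691806
Sum = 40.467388
Perimeter = 40.4674

40.4674


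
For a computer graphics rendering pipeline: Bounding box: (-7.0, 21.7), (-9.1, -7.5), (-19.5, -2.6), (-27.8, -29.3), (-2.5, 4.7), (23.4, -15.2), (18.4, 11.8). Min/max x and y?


x range: [-27.8, 23.4]
y range: [-29.3, 21.7]
Bounding box: (-27.8,-29.3) to (23.4,21.7)

(-27.8,-29.3) to (23.4,21.7)


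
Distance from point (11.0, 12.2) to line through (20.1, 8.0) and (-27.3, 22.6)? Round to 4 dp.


|cross product| = 66.22
|line direction| = sqrt(2459.92) = 49.5976
Distance = 66.22/sqrt(2459.92) = 1.3351

1.3351


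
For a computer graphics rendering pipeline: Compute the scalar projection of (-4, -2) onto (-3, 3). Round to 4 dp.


u.v = 6, |v| = sqrt(18) = 4.2426
Scalar projection = u.v / |v| = 6 / sqrt(18) = 1.4142

1.4142


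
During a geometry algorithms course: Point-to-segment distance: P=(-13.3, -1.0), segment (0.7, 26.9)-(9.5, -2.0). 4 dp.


Project P onto AB: t = 0.7485 (clamped to [0,1])
Closest point on segment: (7.2867, 5.2686)
Distance: 21.52

21.52


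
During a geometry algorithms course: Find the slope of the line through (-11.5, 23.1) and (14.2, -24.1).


slope = (y2-y1)/(x2-x1) = ((-24.1)-23.1)/(14.2-(-11.5)) = (-47.2)/25.7 = -1.8366

-1.8366


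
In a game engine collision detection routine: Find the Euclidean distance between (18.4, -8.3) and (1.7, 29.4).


dx=-16.7, dy=37.7
d^2 = (-16.7)^2 + 37.7^2 = 1700.18
d = sqrt(1700.18) = 41.2332

41.2332


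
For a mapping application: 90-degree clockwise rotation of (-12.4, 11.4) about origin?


90° CW: (x,y) -> (y, -x)
(-12.4,11.4) -> (11.4, 12.4)

(11.4, 12.4)


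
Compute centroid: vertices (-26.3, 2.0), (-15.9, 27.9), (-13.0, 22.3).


Centroid = ((x_A+x_B+x_C)/3, (y_A+y_B+y_C)/3)
= (((-26.3)+(-15.9)+(-13))/3, (2+27.9+22.3)/3)
= (-18.4, 17.4)

(-18.4, 17.4)


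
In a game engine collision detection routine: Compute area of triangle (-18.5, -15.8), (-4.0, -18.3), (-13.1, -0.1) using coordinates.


Area = |x_A(y_B-y_C) + x_B(y_C-y_A) + x_C(y_A-y_B)|/2
= |336.7 + (-62.8) + (-32.75)|/2
= 241.15/2 = 120.575

120.575


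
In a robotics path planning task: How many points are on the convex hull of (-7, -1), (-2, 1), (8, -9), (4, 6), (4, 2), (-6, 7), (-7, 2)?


Convex hull vertices (CCW): (-7, -1), (8, -9), (4, 6), (-6, 7), (-7, 2)
Count = 5

5


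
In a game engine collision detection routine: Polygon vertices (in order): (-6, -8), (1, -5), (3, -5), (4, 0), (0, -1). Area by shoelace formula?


Shoelace sum: ((-6)*(-5) - 1*(-8)) + (1*(-5) - 3*(-5)) + (3*0 - 4*(-5)) + (4*(-1) - 0*0) + (0*(-8) - (-6)*(-1))
= 58
Area = |58|/2 = 29

29


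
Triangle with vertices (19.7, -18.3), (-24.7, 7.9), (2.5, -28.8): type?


Side lengths squared: AB^2=2657.8, BC^2=2086.73, CA^2=406.09
Sorted: [406.09, 2086.73, 2657.8]
By sides: Scalene, By angles: Obtuse

Scalene, Obtuse


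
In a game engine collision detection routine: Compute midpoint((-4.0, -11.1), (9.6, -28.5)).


M = (((-4)+9.6)/2, ((-11.1)+(-28.5))/2)
= (2.8, -19.8)

(2.8, -19.8)


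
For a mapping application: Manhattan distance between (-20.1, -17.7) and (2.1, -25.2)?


|(-20.1)-2.1| + |(-17.7)-(-25.2)| = 22.2 + 7.5 = 29.7

29.7


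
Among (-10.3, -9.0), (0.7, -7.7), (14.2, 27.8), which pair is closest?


d(P0,P1) = 11.0766, d(P0,P2) = 44.2096, d(P1,P2) = 37.9803
Closest: P0 and P1

Closest pair: (-10.3, -9.0) and (0.7, -7.7), distance = 11.0766


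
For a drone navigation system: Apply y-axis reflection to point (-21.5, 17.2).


Reflection over y-axis: (x,y) -> (-x,y)
(-21.5, 17.2) -> (21.5, 17.2)

(21.5, 17.2)


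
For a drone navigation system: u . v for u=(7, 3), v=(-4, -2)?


u . v = u_x*v_x + u_y*v_y = 7*(-4) + 3*(-2)
= (-28) + (-6) = -34

-34


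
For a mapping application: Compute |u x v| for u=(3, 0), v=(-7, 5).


|u x v| = |3*5 - 0*(-7)|
= |15 - 0| = 15

15


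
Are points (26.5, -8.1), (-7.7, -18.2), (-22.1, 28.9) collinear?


Cross product: ((-7.7)-26.5)*(28.9-(-8.1)) - ((-18.2)-(-8.1))*((-22.1)-26.5)
= -1756.26

No, not collinear


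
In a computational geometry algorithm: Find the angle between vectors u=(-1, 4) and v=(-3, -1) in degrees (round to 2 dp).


u.v = -1, |u| = sqrt(17) = 4.1231, |v| = sqrt(10) = 3.1623
cos(theta) = u.v/(|u||v|) = -1/sqrt(170) = -0.076696
theta = acos(-0.076696) = 94.4 degrees

94.4 degrees


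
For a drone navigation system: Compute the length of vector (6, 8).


|u| = sqrt(6^2 + 8^2) = sqrt(100) = 10

10


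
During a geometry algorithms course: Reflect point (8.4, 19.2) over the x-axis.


Reflection over x-axis: (x,y) -> (x,-y)
(8.4, 19.2) -> (8.4, -19.2)

(8.4, -19.2)


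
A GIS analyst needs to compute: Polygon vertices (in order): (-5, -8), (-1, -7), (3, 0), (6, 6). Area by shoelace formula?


Shoelace sum: ((-5)*(-7) - (-1)*(-8)) + ((-1)*0 - 3*(-7)) + (3*6 - 6*0) + (6*(-8) - (-5)*6)
= 48
Area = |48|/2 = 24

24


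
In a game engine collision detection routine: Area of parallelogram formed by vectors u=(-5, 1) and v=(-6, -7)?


|u x v| = |(-5)*(-7) - 1*(-6)|
= |35 - (-6)| = 41

41


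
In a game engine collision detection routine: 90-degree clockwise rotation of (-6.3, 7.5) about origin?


90° CW: (x,y) -> (y, -x)
(-6.3,7.5) -> (7.5, 6.3)

(7.5, 6.3)


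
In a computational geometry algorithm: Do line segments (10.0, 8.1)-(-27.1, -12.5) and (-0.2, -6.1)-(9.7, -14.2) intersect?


Cross products: d1=223.2, d2=-281.25, d3=316.7, d4=821.15
d1*d2 < 0 and d3*d4 < 0? no

No, they don't intersect


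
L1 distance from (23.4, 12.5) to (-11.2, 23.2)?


|23.4-(-11.2)| + |12.5-23.2| = 34.6 + 10.7 = 45.3

45.3


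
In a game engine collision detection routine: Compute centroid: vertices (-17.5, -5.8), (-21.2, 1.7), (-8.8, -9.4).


Centroid = ((x_A+x_B+x_C)/3, (y_A+y_B+y_C)/3)
= (((-17.5)+(-21.2)+(-8.8))/3, ((-5.8)+1.7+(-9.4))/3)
= (-15.8333, -4.5)

(-15.8333, -4.5)
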